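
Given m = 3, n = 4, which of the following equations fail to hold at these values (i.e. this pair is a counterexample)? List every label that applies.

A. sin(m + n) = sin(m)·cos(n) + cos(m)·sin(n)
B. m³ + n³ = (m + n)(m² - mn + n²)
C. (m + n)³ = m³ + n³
C

Evaluating each claim at the given values:
A. LHS = sin(7) ≈ 0.657, RHS = sin(3)·cos(4) + sin(4)·cos(3) ≈ 0.657 → holds here (LHS = RHS)
B. LHS = 91, RHS = 91 → holds here (LHS = RHS)
C. LHS = 343, RHS = 91 → fails here (LHS ≠ RHS)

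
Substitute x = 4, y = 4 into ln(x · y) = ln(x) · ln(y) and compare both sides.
LHS = ln(4 · 4) = ln(16) ≈ 2.773
RHS = ln(4) · ln(4) = ln(4)² ≈ 1.922

LHS ≠ RHS (they differ by about 0.8508), so the equation does not hold here.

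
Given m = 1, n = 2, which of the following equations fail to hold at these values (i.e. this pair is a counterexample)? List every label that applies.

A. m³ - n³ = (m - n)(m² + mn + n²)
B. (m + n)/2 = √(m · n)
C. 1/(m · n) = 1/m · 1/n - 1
B, C

Evaluating each claim at the given values:
A. LHS = -7, RHS = -7 → holds here (LHS = RHS)
B. LHS = 3/2, RHS = √(2) ≈ 1.414 → fails here (LHS ≠ RHS)
C. LHS = 1/2, RHS = -1/2 → fails here (LHS ≠ RHS)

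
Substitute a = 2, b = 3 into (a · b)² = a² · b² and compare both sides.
LHS = (2 · 3)² = 36
RHS = 2² · 3² = 36

LHS = RHS: the two sides agree.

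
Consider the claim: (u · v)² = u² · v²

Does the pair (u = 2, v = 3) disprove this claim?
Substituting u = 2, v = 3:
LHS = (2 · 3)² = 36
RHS = 2² · 3² = 36

The sides agree, so this pair does not disprove the claim.

Answer: No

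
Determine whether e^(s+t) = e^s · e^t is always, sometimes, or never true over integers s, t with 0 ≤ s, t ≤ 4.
Always true

The identity holds for every pair in the range. For instance at (s, t) = (0, 3): both sides equal e^3 ≈ 20.09.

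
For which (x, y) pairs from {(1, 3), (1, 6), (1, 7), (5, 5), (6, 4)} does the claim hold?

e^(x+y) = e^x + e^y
None

Testing each pair:
(1, 3): LHS = e^4 ≈ 54.6, RHS = e + e^3 ≈ 22.8 → fails
(1, 6): LHS = e^7 ≈ 1097, RHS = e + e^6 ≈ 406.1 → fails
(1, 7): LHS = e^8 ≈ 2981, RHS = e + e^7 ≈ 1099 → fails
(5, 5): LHS = e^10 ≈ 22026.5, RHS = 2·e^5 ≈ 296.8 → fails
(6, 4): LHS = e^10 ≈ 22026.5, RHS = e^4 + e^6 ≈ 458 → fails

No pair satisfies the claim.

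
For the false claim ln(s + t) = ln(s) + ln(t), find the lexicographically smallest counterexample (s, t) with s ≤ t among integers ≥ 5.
Substituting (5, 5) into the claim:
LHS = ln(5 + 5) = ln(10) ≈ 2.303
RHS = ln(5) + ln(5) = 2·ln(5) ≈ 3.219

Since LHS ≠ RHS, this pair disproves the claim, and no lexicographically smaller pair (s ≤ t, integers ≥ 5) does.

For instance (8, 10) is also a counterexample (LHS = ln(18) ≈ 2.89, RHS = ln(8) + ln(10) ≈ 4.382), but it's lexicographically larger.

Answer: (s, t) = (5, 5)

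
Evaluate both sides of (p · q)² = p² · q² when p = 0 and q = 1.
LHS = (0 · 1)² = 0
RHS = 0² · 1² = 0

LHS = RHS: the two sides agree.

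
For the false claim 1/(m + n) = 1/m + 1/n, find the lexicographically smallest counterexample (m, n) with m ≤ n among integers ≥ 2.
Substituting (2, 2) into the claim:
LHS = 1/(2 + 2) = 1/4
RHS = 1/2 + 1/2 = 1

Since LHS ≠ RHS, this pair disproves the claim, and no lexicographically smaller pair (m ≤ n, integers ≥ 2) does.

For instance (3, 6) is also a counterexample (LHS = 1/9, RHS = 1/2), but it's lexicographically larger.

Answer: (m, n) = (2, 2)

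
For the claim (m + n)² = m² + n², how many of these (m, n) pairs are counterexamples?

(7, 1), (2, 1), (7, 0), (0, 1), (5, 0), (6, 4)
3

Testing each pair:
(7, 1): LHS = 64, RHS = 50 → counterexample
(2, 1): LHS = 9, RHS = 5 → counterexample
(7, 0): LHS = 49, RHS = 49 → satisfies claim
(0, 1): LHS = 1, RHS = 1 → satisfies claim
(5, 0): LHS = 25, RHS = 25 → satisfies claim
(6, 4): LHS = 100, RHS = 52 → counterexample

That makes 3 counterexamples.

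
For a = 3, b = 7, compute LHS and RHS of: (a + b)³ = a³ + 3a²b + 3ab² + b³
LHS = (3 + 7)³ = 1000
RHS = 3³ + 3·3²·7 + 3·3·7² + 7³ = 1000

LHS = RHS: the two sides agree.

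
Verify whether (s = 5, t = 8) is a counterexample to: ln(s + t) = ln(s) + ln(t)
Yes

Substituting s = 5, t = 8:
LHS = ln(5 + 8) = ln(13) ≈ 2.565
RHS = ln(5) + ln(8) ≈ 3.689

Since LHS ≠ RHS, this pair disproves the claim.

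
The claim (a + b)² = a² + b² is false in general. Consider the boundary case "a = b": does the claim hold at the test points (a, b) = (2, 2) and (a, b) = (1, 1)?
No, fails at both test points

At (2, 2): LHS = 16 ≠ RHS = 8
At (1, 1): LHS = 4 ≠ RHS = 2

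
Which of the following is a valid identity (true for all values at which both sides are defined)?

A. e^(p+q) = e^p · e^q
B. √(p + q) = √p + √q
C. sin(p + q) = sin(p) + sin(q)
A: holds — e.g. at (3, 4), both sides equal e^7 ≈ 1097.
B: fails at (3, 4) — LHS = √(7) ≈ 2.646, RHS = √(3) + 2 ≈ 3.732.
C: fails at (2, 3) — LHS = sin(5) ≈ -0.9589, RHS = sin(3) + sin(2) ≈ 1.05.

Answer: A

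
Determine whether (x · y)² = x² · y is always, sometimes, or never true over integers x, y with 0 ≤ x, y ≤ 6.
Sometimes true

It holds at (x, y) = (1, 0) (both sides equal 0), but fails at (x, y) = (5, 2) (LHS = 100, RHS = 50).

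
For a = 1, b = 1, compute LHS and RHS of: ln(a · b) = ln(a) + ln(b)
LHS = ln(1 · 1) = 0
RHS = ln(1) + ln(1) = 0

LHS = RHS: the two sides agree.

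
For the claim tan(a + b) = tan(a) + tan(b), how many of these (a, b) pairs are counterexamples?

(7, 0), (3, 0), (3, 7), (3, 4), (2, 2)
Testing each pair:
(7, 0): LHS = tan(7) ≈ 0.8714, RHS = tan(7) ≈ 0.8714 → satisfies claim
(3, 0): LHS = tan(3) ≈ -0.1425, RHS = tan(3) ≈ -0.1425 → satisfies claim
(3, 7): LHS = tan(10) ≈ 0.6484, RHS = tan(3) + tan(7) ≈ 0.7289 → counterexample
(3, 4): LHS = tan(7) ≈ 0.8714, RHS = tan(3) + tan(4) ≈ 1.015 → counterexample
(2, 2): LHS = tan(4) ≈ 1.158, RHS = 2·tan(2) ≈ -4.37 → counterexample

That makes 3 counterexamples.

Answer: 3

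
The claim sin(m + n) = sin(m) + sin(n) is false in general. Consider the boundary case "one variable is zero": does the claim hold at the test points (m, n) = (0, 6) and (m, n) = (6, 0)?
Yes, holds at both test points

At (0, 6): LHS = sin(6) ≈ -0.2794, RHS = sin(6) ≈ -0.2794 → equal
At (6, 0): LHS = sin(6) ≈ -0.2794, RHS = sin(6) ≈ -0.2794 → equal

So the claim does hold at both of these boundary points, even though it is not an identity.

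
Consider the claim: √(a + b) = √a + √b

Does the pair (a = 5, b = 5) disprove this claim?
Substituting a = 5, b = 5:
LHS = √(5 + 5) = √(10) ≈ 3.162
RHS = √5 + √5 = 2·√(5) ≈ 4.472

Since LHS ≠ RHS, this pair disproves the claim.

Answer: Yes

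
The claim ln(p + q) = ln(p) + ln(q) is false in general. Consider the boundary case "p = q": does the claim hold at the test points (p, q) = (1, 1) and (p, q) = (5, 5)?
No, fails at both test points

At (1, 1): LHS = ln(2) ≈ 0.6931 ≠ RHS = 0
At (5, 5): LHS = ln(10) ≈ 2.303 ≠ RHS = 2·ln(5) ≈ 3.219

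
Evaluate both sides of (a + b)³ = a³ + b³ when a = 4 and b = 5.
LHS = (4 + 5)³ = 729
RHS = 4³ + 5³ = 189

LHS ≠ RHS, so the equation does not hold here.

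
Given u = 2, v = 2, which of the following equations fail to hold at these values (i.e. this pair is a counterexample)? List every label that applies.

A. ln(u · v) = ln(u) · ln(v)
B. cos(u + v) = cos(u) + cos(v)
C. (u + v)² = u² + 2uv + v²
Evaluating each claim at the given values:
A. LHS = ln(4) ≈ 1.386, RHS = ln(2)² ≈ 0.4805 → fails here (LHS ≠ RHS)
B. LHS = cos(4) ≈ -0.6536, RHS = 2·cos(2) ≈ -0.8323 → fails here (LHS ≠ RHS)
C. LHS = 16, RHS = 16 → holds here (LHS = RHS)

Answer: A, B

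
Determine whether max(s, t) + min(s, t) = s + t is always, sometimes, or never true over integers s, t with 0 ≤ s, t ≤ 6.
Always true

The identity holds for every pair in the range. For instance at (s, t) = (3, 0): both sides equal 3.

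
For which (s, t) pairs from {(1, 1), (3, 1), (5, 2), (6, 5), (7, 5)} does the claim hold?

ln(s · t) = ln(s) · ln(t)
Testing each pair:
(1, 1): LHS = 0, RHS = 0 → holds
(3, 1): LHS = ln(3) ≈ 1.099, RHS = 0 → fails
(5, 2): LHS = ln(10) ≈ 2.303, RHS = ln(2)·ln(5) ≈ 1.116 → fails
(6, 5): LHS = ln(30) ≈ 3.401, RHS = ln(5)·ln(6) ≈ 2.884 → fails
(7, 5): LHS = ln(35) ≈ 3.555, RHS = ln(5)·ln(7) ≈ 3.132 → fails

1 of 5 pairs satisfies the claim.

Answer: (1, 1)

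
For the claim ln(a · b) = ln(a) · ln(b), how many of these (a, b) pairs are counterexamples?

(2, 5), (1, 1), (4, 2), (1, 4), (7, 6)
Testing each pair:
(2, 5): LHS = ln(10) ≈ 2.303, RHS = ln(2)·ln(5) ≈ 1.116 → counterexample
(1, 1): LHS = 0, RHS = 0 → satisfies claim
(4, 2): LHS = ln(8) ≈ 2.079, RHS = ln(2)·ln(4) ≈ 0.9609 → counterexample
(1, 4): LHS = ln(4) ≈ 1.386, RHS = 0 → counterexample
(7, 6): LHS = ln(42) ≈ 3.738, RHS = ln(6)·ln(7) ≈ 3.487 → counterexample

That makes 4 counterexamples.

Answer: 4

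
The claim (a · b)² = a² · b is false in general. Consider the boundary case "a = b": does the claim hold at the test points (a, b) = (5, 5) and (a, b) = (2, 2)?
No, fails at both test points

At (5, 5): LHS = 625 ≠ RHS = 125
At (2, 2): LHS = 16 ≠ RHS = 8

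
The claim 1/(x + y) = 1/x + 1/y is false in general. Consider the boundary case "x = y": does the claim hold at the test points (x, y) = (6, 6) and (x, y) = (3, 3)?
No, fails at both test points

At (6, 6): LHS = 1/12 ≠ RHS = 1/3
At (3, 3): LHS = 1/6 ≠ RHS = 2/3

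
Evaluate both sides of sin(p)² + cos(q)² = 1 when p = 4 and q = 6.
LHS = sin(4)² + cos(6)² ≈ 1.495
RHS = 1

LHS ≠ RHS (they differ by about 0.4947), so the equation does not hold here.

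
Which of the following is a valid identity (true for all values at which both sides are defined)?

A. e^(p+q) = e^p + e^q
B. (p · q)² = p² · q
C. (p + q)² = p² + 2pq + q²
C

A: fails at (3, 4) — LHS = e^7 ≈ 1097, RHS = e^3 + e^4 ≈ 74.68.
B: fails at (2, 4) — LHS = 64, RHS = 16.
C: holds — e.g. at (4, 4), both sides equal 64.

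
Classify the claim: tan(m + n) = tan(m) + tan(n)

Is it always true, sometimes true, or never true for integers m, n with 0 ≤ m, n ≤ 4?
It holds at (m, n) = (4, 0) (both sides equal tan(4) ≈ 1.158), but fails at (m, n) = (4, 4) (LHS = tan(8) ≈ -6.8, RHS = 2·tan(4) ≈ 2.316).

Answer: Sometimes true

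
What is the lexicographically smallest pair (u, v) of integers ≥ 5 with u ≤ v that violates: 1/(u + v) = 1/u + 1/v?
Substituting (5, 5) into the claim:
LHS = 1/(5 + 5) = 1/10
RHS = 1/5 + 1/5 = 2/5

Since LHS ≠ RHS, this pair disproves the claim, and no lexicographically smaller pair (u ≤ v, integers ≥ 5) does.

For instance (5, 9) is also a counterexample (LHS = 1/14, RHS = 14/45), but it's lexicographically larger.

Answer: (u, v) = (5, 5)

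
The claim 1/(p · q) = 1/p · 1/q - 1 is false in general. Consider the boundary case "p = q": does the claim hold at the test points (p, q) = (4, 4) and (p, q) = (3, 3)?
At (4, 4): LHS = 1/16 ≠ RHS = -15/16
At (3, 3): LHS = 1/9 ≠ RHS = -8/9

Answer: No, fails at both test points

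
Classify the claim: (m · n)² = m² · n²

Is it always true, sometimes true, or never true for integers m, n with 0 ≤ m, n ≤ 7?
The identity holds for every pair in the range. For instance at (m, n) = (6, 7): both sides equal 1764.

Answer: Always true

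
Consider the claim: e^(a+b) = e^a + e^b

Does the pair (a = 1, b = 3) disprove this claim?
Yes

Substituting a = 1, b = 3:
LHS = e^(1+3) = e^4 ≈ 54.6
RHS = e^1 + e^3 = e + e^3 ≈ 22.8

Since LHS ≠ RHS, this pair disproves the claim.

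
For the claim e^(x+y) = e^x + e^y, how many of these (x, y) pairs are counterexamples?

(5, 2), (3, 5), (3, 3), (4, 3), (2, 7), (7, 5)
Testing each pair:
(5, 2): LHS = e^7 ≈ 1097, RHS = e^2 + e^5 ≈ 155.8 → counterexample
(3, 5): LHS = e^8 ≈ 2981, RHS = e^3 + e^5 ≈ 168.5 → counterexample
(3, 3): LHS = e^6 ≈ 403.4, RHS = 2·e^3 ≈ 40.17 → counterexample
(4, 3): LHS = e^7 ≈ 1097, RHS = e^3 + e^4 ≈ 74.68 → counterexample
(2, 7): LHS = e^9 ≈ 8103, RHS = e^2 + e^7 ≈ 1104 → counterexample
(7, 5): LHS = e^12 ≈ 162754.8, RHS = e^5 + e^7 ≈ 1245 → counterexample

That makes 6 counterexamples.

Answer: 6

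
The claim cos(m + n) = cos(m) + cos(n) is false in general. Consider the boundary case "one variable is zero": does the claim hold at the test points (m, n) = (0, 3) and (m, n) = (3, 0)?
At (0, 3): LHS = cos(3) ≈ -0.99 ≠ RHS = cos(3) + 1 ≈ 0.01001
At (3, 0): LHS = cos(3) ≈ -0.99 ≠ RHS = cos(3) + 1 ≈ 0.01001

Answer: No, fails at both test points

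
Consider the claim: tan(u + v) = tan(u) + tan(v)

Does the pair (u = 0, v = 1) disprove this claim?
No

Substituting u = 0, v = 1:
LHS = tan(0 + 1) = tan(1) ≈ 1.557
RHS = tan(0) + tan(1) = tan(1) ≈ 1.557

The sides agree, so this pair does not disprove the claim.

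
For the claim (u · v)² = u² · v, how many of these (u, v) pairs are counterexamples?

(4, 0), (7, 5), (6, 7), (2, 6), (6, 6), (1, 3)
Testing each pair:
(4, 0): LHS = 0, RHS = 0 → satisfies claim
(7, 5): LHS = 1225, RHS = 245 → counterexample
(6, 7): LHS = 1764, RHS = 252 → counterexample
(2, 6): LHS = 144, RHS = 24 → counterexample
(6, 6): LHS = 1296, RHS = 216 → counterexample
(1, 3): LHS = 9, RHS = 3 → counterexample

That makes 5 counterexamples.

Answer: 5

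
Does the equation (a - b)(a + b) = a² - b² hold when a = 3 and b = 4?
Substituting a = 3, b = 4:

LHS = (3 - 4)(3 + 4) = -7
RHS = 3² - 4² = -7

LHS = RHS, so the equation holds at this point.

Answer: Holds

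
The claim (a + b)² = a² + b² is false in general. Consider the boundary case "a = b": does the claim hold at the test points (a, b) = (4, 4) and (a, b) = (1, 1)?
At (4, 4): LHS = 64 ≠ RHS = 32
At (1, 1): LHS = 4 ≠ RHS = 2

Answer: No, fails at both test points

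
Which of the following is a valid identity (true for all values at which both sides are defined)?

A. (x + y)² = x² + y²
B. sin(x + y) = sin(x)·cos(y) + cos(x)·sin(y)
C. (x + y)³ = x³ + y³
A: fails at (1, 3) — LHS = 16, RHS = 10.
B: holds — e.g. at (3, 3), both sides equal sin(6) ≈ -0.2794.
C: fails at (1, 1) — LHS = 8, RHS = 2.

Answer: B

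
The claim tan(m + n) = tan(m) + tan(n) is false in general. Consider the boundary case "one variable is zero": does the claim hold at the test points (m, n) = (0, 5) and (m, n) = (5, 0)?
At (0, 5): LHS = tan(5) ≈ -3.381, RHS = tan(5) ≈ -3.381 → equal
At (5, 0): LHS = tan(5) ≈ -3.381, RHS = tan(5) ≈ -3.381 → equal

So the claim does hold at both of these boundary points, even though it is not an identity.

Answer: Yes, holds at both test points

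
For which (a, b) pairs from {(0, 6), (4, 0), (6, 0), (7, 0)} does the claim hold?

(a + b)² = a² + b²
Testing each pair:
(0, 6): LHS = 36, RHS = 36 → holds
(4, 0): LHS = 16, RHS = 16 → holds
(6, 0): LHS = 36, RHS = 36 → holds
(7, 0): LHS = 49, RHS = 49 → holds

Every pair satisfies the claim.

Answer: All pairs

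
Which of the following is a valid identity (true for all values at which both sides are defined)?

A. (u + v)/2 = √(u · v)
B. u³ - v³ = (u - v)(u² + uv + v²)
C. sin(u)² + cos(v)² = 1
A: fails at (2, 4) — LHS = 3, RHS = 2·√(2) ≈ 2.828.
B: holds — e.g. at (6, 7), both sides equal -127.
C: fails at (1, 5) — LHS = cos(5)² + sin(1)² ≈ 0.7885, RHS = 1.

Answer: B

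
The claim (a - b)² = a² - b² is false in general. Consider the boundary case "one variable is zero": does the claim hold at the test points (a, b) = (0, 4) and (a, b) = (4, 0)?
At (0, 4): LHS = 16 ≠ RHS = -16
At (4, 0): LHS = 16, RHS = 16 → equal

Answer: Only at (4, 0)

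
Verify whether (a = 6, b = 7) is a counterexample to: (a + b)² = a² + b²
Substituting a = 6, b = 7:
LHS = (6 + 7)² = 169
RHS = 6² + 7² = 85

Since LHS ≠ RHS, this pair disproves the claim.

Answer: Yes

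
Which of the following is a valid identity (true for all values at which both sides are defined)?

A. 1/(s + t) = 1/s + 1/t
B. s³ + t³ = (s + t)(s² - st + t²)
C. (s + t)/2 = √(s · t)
A: fails at (3, 3) — LHS = 1/6, RHS = 2/3.
B: holds — e.g. at (2, 5), both sides equal 133.
C: fails at (2, 4) — LHS = 3, RHS = 2·√(2) ≈ 2.828.

Answer: B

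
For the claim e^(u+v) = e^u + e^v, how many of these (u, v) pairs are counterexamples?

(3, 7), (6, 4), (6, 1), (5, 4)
Testing each pair:
(3, 7): LHS = e^10 ≈ 22026.5, RHS = e^3 + e^7 ≈ 1117 → counterexample
(6, 4): LHS = e^10 ≈ 22026.5, RHS = e^4 + e^6 ≈ 458 → counterexample
(6, 1): LHS = e^7 ≈ 1097, RHS = e + e^6 ≈ 406.1 → counterexample
(5, 4): LHS = e^9 ≈ 8103, RHS = e^4 + e^5 ≈ 203 → counterexample

That makes 4 counterexamples.

Answer: 4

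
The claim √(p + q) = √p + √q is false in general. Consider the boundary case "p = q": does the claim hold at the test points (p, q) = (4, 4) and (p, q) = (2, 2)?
No, fails at both test points

At (4, 4): LHS = 2·√(2) ≈ 2.828 ≠ RHS = 4
At (2, 2): LHS = 2 ≠ RHS = 2·√(2) ≈ 2.828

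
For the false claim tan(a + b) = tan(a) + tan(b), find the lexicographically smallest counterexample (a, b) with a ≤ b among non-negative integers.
(a, b) = (1, 1)

At (0, 5): both sides equal tan(5) ≈ -3.381, so it holds there.
At (0, 6): both sides equal tan(6) ≈ -0.291, so it holds there.

Substituting (1, 1) into the claim:
LHS = tan(1 + 1) = tan(2) ≈ -2.185
RHS = tan(1) + tan(1) = 2·tan(1) ≈ 3.115

Since LHS ≠ RHS, this pair disproves the claim, and no lexicographically smaller pair (a ≤ b, non-negative integers) does.

For instance (1, 4) is also a counterexample (LHS = tan(5) ≈ -3.381, RHS = tan(4) + tan(1) ≈ 2.715), but it's lexicographically larger.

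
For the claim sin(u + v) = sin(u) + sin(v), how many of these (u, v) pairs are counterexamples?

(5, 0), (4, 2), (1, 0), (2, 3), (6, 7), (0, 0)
3

Testing each pair:
(5, 0): LHS = sin(5) ≈ -0.9589, RHS = sin(5) ≈ -0.9589 → satisfies claim
(4, 2): LHS = sin(6) ≈ -0.2794, RHS = sin(4) + sin(2) ≈ 0.1525 → counterexample
(1, 0): LHS = sin(1) ≈ 0.8415, RHS = sin(1) ≈ 0.8415 → satisfies claim
(2, 3): LHS = sin(5) ≈ -0.9589, RHS = sin(3) + sin(2) ≈ 1.05 → counterexample
(6, 7): LHS = sin(13) ≈ 0.4202, RHS = sin(6) + sin(7) ≈ 0.3776 → counterexample
(0, 0): LHS = 0, RHS = 0 → satisfies claim

That makes 3 counterexamples.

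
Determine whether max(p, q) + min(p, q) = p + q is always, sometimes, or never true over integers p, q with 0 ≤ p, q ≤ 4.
The identity holds for every pair in the range. For instance at (p, q) = (2, 1): both sides equal 3.

Answer: Always true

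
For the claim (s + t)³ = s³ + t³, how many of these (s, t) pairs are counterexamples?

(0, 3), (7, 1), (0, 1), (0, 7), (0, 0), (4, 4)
2

Testing each pair:
(0, 3): LHS = 27, RHS = 27 → satisfies claim
(7, 1): LHS = 512, RHS = 344 → counterexample
(0, 1): LHS = 1, RHS = 1 → satisfies claim
(0, 7): LHS = 343, RHS = 343 → satisfies claim
(0, 0): LHS = 0, RHS = 0 → satisfies claim
(4, 4): LHS = 512, RHS = 128 → counterexample

That makes 2 counterexamples.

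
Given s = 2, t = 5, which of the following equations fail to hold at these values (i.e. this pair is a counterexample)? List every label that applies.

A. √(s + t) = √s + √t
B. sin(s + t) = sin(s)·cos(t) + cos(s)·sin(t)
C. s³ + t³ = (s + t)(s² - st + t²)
Evaluating each claim at the given values:
A. LHS = √(7) ≈ 2.646, RHS = √(2) + √(5) ≈ 3.65 → fails here (LHS ≠ RHS)
B. LHS = sin(7) ≈ 0.657, RHS = sin(2)·cos(5) + sin(5)·cos(2) ≈ 0.657 → holds here (LHS = RHS)
C. LHS = 133, RHS = 133 → holds here (LHS = RHS)

Answer: A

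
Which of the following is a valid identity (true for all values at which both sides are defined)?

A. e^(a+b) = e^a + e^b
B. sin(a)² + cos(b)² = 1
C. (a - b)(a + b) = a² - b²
A: fails at (3, 4) — LHS = e^7 ≈ 1097, RHS = e^3 + e^4 ≈ 74.68.
B: fails at (3, 7) — LHS = sin(3)² + cos(7)² ≈ 0.5883, RHS = 1.
C: holds — e.g. at (5, 8), both sides equal -39.

Answer: C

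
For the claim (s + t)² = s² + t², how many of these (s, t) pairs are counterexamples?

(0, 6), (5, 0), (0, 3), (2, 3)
1

Testing each pair:
(0, 6): LHS = 36, RHS = 36 → satisfies claim
(5, 0): LHS = 25, RHS = 25 → satisfies claim
(0, 3): LHS = 9, RHS = 9 → satisfies claim
(2, 3): LHS = 25, RHS = 13 → counterexample

That makes 1 counterexample.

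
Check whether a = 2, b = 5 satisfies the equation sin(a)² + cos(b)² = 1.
Fails

Substituting a = 2, b = 5:

LHS = sin(2)² + cos(5)² ≈ 0.9073
RHS = 1

LHS ≠ RHS, so the equation does not hold at this point.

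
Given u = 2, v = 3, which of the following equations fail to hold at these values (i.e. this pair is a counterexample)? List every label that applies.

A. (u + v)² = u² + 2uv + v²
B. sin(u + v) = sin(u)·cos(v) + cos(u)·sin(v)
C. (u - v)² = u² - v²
Evaluating each claim at the given values:
A. LHS = 25, RHS = 25 → holds here (LHS = RHS)
B. LHS = sin(5) ≈ -0.9589, RHS = sin(2)·cos(3) + sin(3)·cos(2) ≈ -0.9589 → holds here (LHS = RHS)
C. LHS = 1, RHS = -5 → fails here (LHS ≠ RHS)

Answer: C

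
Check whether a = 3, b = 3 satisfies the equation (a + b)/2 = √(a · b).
Substituting a = 3, b = 3:

LHS = (3 + 3)/2 = 3
RHS = √(3 · 3) = 3

LHS = RHS, so the equation holds at this point.

Answer: Holds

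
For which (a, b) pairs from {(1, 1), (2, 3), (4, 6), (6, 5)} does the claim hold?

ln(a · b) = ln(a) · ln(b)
(1, 1)

Testing each pair:
(1, 1): LHS = 0, RHS = 0 → holds
(2, 3): LHS = ln(6) ≈ 1.792, RHS = ln(2)·ln(3) ≈ 0.7615 → fails
(4, 6): LHS = ln(24) ≈ 3.178, RHS = ln(4)·ln(6) ≈ 2.484 → fails
(6, 5): LHS = ln(30) ≈ 3.401, RHS = ln(5)·ln(6) ≈ 2.884 → fails

1 of 4 pairs satisfies the claim.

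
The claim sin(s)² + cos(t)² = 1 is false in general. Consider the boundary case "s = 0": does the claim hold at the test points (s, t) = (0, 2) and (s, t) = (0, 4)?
At (0, 2): LHS = cos(2)² ≈ 0.1732 ≠ RHS = 1
At (0, 4): LHS = cos(4)² ≈ 0.4272 ≠ RHS = 1

Answer: No, fails at both test points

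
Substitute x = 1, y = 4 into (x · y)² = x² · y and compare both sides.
LHS = (1 · 4)² = 16
RHS = 1² · 4 = 4

LHS ≠ RHS, so the equation does not hold here.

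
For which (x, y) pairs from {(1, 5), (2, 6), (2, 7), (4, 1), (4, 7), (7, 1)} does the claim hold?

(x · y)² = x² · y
(4, 1), (7, 1)

Testing each pair:
(1, 5): LHS = 25, RHS = 5 → fails
(2, 6): LHS = 144, RHS = 24 → fails
(2, 7): LHS = 196, RHS = 28 → fails
(4, 1): LHS = 16, RHS = 16 → holds
(4, 7): LHS = 784, RHS = 112 → fails
(7, 1): LHS = 49, RHS = 49 → holds

2 of 6 pairs satisfy the claim.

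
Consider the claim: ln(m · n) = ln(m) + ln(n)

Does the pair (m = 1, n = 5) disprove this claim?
No

Substituting m = 1, n = 5:
LHS = ln(1 · 5) = ln(5) ≈ 1.609
RHS = ln(1) + ln(5) = ln(5) ≈ 1.609

The sides agree, so this pair does not disprove the claim.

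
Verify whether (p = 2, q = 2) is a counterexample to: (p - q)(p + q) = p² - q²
Substituting p = 2, q = 2:
LHS = (2 - 2)(2 + 2) = 0
RHS = 2² - 2² = 0

The sides agree, so this pair does not disprove the claim.

Answer: No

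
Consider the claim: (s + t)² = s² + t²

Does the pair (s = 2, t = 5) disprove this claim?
Yes

Substituting s = 2, t = 5:
LHS = (2 + 5)² = 49
RHS = 2² + 5² = 29

Since LHS ≠ RHS, this pair disproves the claim.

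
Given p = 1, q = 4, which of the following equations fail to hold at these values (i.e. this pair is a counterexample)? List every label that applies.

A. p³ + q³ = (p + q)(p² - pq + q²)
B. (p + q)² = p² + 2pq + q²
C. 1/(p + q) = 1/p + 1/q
Evaluating each claim at the given values:
A. LHS = 65, RHS = 65 → holds here (LHS = RHS)
B. LHS = 25, RHS = 25 → holds here (LHS = RHS)
C. LHS = 1/5, RHS = 5/4 → fails here (LHS ≠ RHS)

Answer: C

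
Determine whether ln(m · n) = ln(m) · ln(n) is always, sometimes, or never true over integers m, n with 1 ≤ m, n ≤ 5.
Sometimes true

It holds at (m, n) = (1, 1) (both sides equal 0), but fails at (m, n) = (2, 3) (LHS = ln(6) ≈ 1.792, RHS = ln(2)·ln(3) ≈ 0.7615).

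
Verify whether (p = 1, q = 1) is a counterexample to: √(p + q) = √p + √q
Yes

Substituting p = 1, q = 1:
LHS = √(1 + 1) = √(2) ≈ 1.414
RHS = √1 + √1 = 2

Since LHS ≠ RHS, this pair disproves the claim.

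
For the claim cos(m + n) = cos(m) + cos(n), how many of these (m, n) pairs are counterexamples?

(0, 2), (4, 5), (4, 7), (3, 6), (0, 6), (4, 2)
6

Testing each pair:
(0, 2): LHS = cos(2) ≈ -0.4161, RHS = cos(2) + 1 ≈ 0.5839 → counterexample
(4, 5): LHS = cos(9) ≈ -0.9111, RHS = cos(4) + cos(5) ≈ -0.37 → counterexample
(4, 7): LHS = cos(11) ≈ 0.004426, RHS = cos(4) + cos(7) ≈ 0.1003 → counterexample
(3, 6): LHS = cos(9) ≈ -0.9111, RHS = cos(3) + cos(6) ≈ -0.02982 → counterexample
(0, 6): LHS = cos(6) ≈ 0.9602, RHS = cos(6) + 1 ≈ 1.96 → counterexample
(4, 2): LHS = cos(6) ≈ 0.9602, RHS = cos(4) + cos(2) ≈ -1.07 → counterexample

That makes 6 counterexamples.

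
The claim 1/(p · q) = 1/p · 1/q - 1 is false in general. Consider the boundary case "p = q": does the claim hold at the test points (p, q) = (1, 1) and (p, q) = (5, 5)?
No, fails at both test points

At (1, 1): LHS = 1 ≠ RHS = 0
At (5, 5): LHS = 1/25 ≠ RHS = -24/25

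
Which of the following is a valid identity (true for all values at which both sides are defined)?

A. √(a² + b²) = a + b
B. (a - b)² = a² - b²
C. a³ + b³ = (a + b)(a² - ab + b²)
C

A: fails at (4, 6) — LHS = 2·√(13) ≈ 7.211, RHS = 10.
B: fails at (2, 7) — LHS = 25, RHS = -45.
C: holds — e.g. at (2, 7), both sides equal 351.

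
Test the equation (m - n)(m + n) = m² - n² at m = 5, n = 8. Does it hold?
Substituting m = 5, n = 8:

LHS = (5 - 8)(5 + 8) = -39
RHS = 5² - 8² = -39

LHS = RHS, so the equation holds at this point.

Answer: Holds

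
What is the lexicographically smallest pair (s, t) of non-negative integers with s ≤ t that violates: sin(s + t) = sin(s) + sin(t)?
At (0, 6): both sides equal sin(6) ≈ -0.2794, so it holds there.

Substituting (1, 1) into the claim:
LHS = sin(1 + 1) = sin(2) ≈ 0.9093
RHS = sin(1) + sin(1) = 2·sin(1) ≈ 1.683

Since LHS ≠ RHS, this pair disproves the claim, and no lexicographically smaller pair (s ≤ t, non-negative integers) does.

For instance (2, 3) is also a counterexample (LHS = sin(5) ≈ -0.9589, RHS = sin(3) + sin(2) ≈ 1.05), but it's lexicographically larger.

Answer: (s, t) = (1, 1)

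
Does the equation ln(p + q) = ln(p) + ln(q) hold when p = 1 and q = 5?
Fails

Substituting p = 1, q = 5:

LHS = ln(1 + 5) = ln(6) ≈ 1.792
RHS = ln(1) + ln(5) = ln(5) ≈ 1.609

LHS ≠ RHS, so the equation does not hold at this point.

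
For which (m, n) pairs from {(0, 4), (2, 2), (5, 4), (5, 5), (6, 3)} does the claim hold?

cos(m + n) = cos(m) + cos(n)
Testing each pair:
(0, 4): LHS = cos(4) ≈ -0.6536, RHS = cos(4) + 1 ≈ 0.3464 → fails
(2, 2): LHS = cos(4) ≈ -0.6536, RHS = 2·cos(2) ≈ -0.8323 → fails
(5, 4): LHS = cos(9) ≈ -0.9111, RHS = cos(4) + cos(5) ≈ -0.37 → fails
(5, 5): LHS = cos(10) ≈ -0.8391, RHS = 2·cos(5) ≈ 0.5673 → fails
(6, 3): LHS = cos(9) ≈ -0.9111, RHS = cos(3) + cos(6) ≈ -0.02982 → fails

No pair satisfies the claim.

Answer: None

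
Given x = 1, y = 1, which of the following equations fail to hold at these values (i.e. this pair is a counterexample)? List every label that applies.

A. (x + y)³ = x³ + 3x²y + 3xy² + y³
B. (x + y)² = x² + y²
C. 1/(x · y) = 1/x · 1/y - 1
Evaluating each claim at the given values:
A. LHS = 8, RHS = 8 → holds here (LHS = RHS)
B. LHS = 4, RHS = 2 → fails here (LHS ≠ RHS)
C. LHS = 1, RHS = 0 → fails here (LHS ≠ RHS)

Answer: B, C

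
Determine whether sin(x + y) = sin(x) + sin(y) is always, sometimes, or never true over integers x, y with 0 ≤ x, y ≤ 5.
It holds at (x, y) = (2, 0) (both sides equal sin(2) ≈ 0.9093), but fails at (x, y) = (5, 1) (LHS = sin(6) ≈ -0.2794, RHS = sin(5) + sin(1) ≈ -0.1175).

Answer: Sometimes true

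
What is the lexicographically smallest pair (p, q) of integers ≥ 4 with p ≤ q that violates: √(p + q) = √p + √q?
(p, q) = (4, 4)

Substituting (4, 4) into the claim:
LHS = √(4 + 4) = 2·√(2) ≈ 2.828
RHS = √4 + √4 = 4

Since LHS ≠ RHS, this pair disproves the claim, and no lexicographically smaller pair (p ≤ q, integers ≥ 4) does.

For instance (5, 9) is also a counterexample (LHS = √(14) ≈ 3.742, RHS = √(5) + 3 ≈ 5.236), but it's lexicographically larger.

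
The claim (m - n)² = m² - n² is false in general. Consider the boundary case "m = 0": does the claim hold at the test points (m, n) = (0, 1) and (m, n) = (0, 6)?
No, fails at both test points

At (0, 1): LHS = 1 ≠ RHS = -1
At (0, 6): LHS = 36 ≠ RHS = -36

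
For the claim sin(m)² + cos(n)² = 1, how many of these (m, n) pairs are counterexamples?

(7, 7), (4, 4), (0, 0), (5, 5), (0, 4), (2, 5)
Testing each pair:
(7, 7): LHS = sin(7)² + cos(7)² = 1, RHS = 1 → satisfies claim
(4, 4): LHS = cos(4)² + sin(4)² = 1, RHS = 1 → satisfies claim
(0, 0): LHS = 1, RHS = 1 → satisfies claim
(5, 5): LHS = cos(5)² + sin(5)² = 1, RHS = 1 → satisfies claim
(0, 4): LHS = cos(4)² ≈ 0.4272, RHS = 1 → counterexample
(2, 5): LHS = cos(5)² + sin(2)² ≈ 0.9073, RHS = 1 → counterexample

That makes 2 counterexamples.

Answer: 2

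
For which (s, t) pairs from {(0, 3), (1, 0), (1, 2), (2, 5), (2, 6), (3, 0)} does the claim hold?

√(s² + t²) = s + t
(0, 3), (1, 0), (3, 0)

Testing each pair:
(0, 3): LHS = 3, RHS = 3 → holds
(1, 0): LHS = 1, RHS = 1 → holds
(1, 2): LHS = √(5) ≈ 2.236, RHS = 3 → fails
(2, 5): LHS = √(29) ≈ 5.385, RHS = 7 → fails
(2, 6): LHS = 2·√(10) ≈ 6.325, RHS = 8 → fails
(3, 0): LHS = 3, RHS = 3 → holds

3 of 6 pairs satisfy the claim.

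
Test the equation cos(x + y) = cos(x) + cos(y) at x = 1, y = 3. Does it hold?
Fails

Substituting x = 1, y = 3:

LHS = cos(1 + 3) = cos(4) ≈ -0.6536
RHS = cos(1) + cos(3) ≈ -0.4497

LHS ≠ RHS, so the equation does not hold at this point.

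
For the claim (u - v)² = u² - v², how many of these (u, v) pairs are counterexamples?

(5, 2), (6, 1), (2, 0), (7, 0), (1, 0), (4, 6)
3

Testing each pair:
(5, 2): LHS = 9, RHS = 21 → counterexample
(6, 1): LHS = 25, RHS = 35 → counterexample
(2, 0): LHS = 4, RHS = 4 → satisfies claim
(7, 0): LHS = 49, RHS = 49 → satisfies claim
(1, 0): LHS = 1, RHS = 1 → satisfies claim
(4, 6): LHS = 4, RHS = -20 → counterexample

That makes 3 counterexamples.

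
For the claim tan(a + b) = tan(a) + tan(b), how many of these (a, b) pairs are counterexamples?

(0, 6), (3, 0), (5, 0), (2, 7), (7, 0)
1

Testing each pair:
(0, 6): LHS = tan(6) ≈ -0.291, RHS = tan(6) ≈ -0.291 → satisfies claim
(3, 0): LHS = tan(3) ≈ -0.1425, RHS = tan(3) ≈ -0.1425 → satisfies claim
(5, 0): LHS = tan(5) ≈ -3.381, RHS = tan(5) ≈ -3.381 → satisfies claim
(2, 7): LHS = tan(9) ≈ -0.4523, RHS = tan(2) + tan(7) ≈ -1.314 → counterexample
(7, 0): LHS = tan(7) ≈ 0.8714, RHS = tan(7) ≈ 0.8714 → satisfies claim

That makes 1 counterexample.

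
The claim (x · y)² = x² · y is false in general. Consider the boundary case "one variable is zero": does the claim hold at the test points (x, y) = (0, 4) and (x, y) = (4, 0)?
Yes, holds at both test points

At (0, 4): LHS = 0, RHS = 0 → equal
At (4, 0): LHS = 0, RHS = 0 → equal

So the claim does hold at both of these boundary points, even though it is not an identity.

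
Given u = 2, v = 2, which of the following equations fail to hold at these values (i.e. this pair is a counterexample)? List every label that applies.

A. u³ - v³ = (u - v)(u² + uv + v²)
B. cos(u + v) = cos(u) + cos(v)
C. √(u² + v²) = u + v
B, C

Evaluating each claim at the given values:
A. LHS = 0, RHS = 0 → holds here (LHS = RHS)
B. LHS = cos(4) ≈ -0.6536, RHS = 2·cos(2) ≈ -0.8323 → fails here (LHS ≠ RHS)
C. LHS = 2·√(2) ≈ 2.828, RHS = 4 → fails here (LHS ≠ RHS)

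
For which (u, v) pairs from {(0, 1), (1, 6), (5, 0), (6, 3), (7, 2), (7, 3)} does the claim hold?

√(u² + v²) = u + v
Testing each pair:
(0, 1): LHS = 1, RHS = 1 → holds
(1, 6): LHS = √(37) ≈ 6.083, RHS = 7 → fails
(5, 0): LHS = 5, RHS = 5 → holds
(6, 3): LHS = 3·√(5) ≈ 6.708, RHS = 9 → fails
(7, 2): LHS = √(53) ≈ 7.28, RHS = 9 → fails
(7, 3): LHS = √(58) ≈ 7.616, RHS = 10 → fails

2 of 6 pairs satisfy the claim.

Answer: (0, 1), (5, 0)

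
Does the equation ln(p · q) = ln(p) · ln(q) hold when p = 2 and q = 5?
Substituting p = 2, q = 5:

LHS = ln(2 · 5) = ln(10) ≈ 2.303
RHS = ln(2) · ln(5) ≈ 1.116

LHS ≠ RHS, so the equation does not hold at this point.

Answer: Fails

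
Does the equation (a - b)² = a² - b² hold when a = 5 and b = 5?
Substituting a = 5, b = 5:

LHS = (5 - 5)² = 0
RHS = 5² - 5² = 0

LHS = RHS, so the equation holds at this point.

Answer: Holds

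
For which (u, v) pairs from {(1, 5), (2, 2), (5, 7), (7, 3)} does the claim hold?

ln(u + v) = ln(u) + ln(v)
(2, 2)

Testing each pair:
(1, 5): LHS = ln(6) ≈ 1.792, RHS = ln(5) ≈ 1.609 → fails
(2, 2): LHS = ln(4) ≈ 1.386, RHS = 2·ln(2) ≈ 1.386 → holds
(5, 7): LHS = ln(12) ≈ 2.485, RHS = ln(5) + ln(7) ≈ 3.555 → fails
(7, 3): LHS = ln(10) ≈ 2.303, RHS = ln(3) + ln(7) ≈ 3.045 → fails

1 of 4 pairs satisfies the claim.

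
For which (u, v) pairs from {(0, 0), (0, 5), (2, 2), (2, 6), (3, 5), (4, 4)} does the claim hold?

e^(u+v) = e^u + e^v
Testing each pair:
(0, 0): LHS = 1, RHS = 2 → fails
(0, 5): LHS = e^5 ≈ 148.4, RHS = 1 + e^5 ≈ 149.4 → fails
(2, 2): LHS = e^4 ≈ 54.6, RHS = 2·e^2 ≈ 14.78 → fails
(2, 6): LHS = e^8 ≈ 2981, RHS = e^2 + e^6 ≈ 410.8 → fails
(3, 5): LHS = e^8 ≈ 2981, RHS = e^3 + e^5 ≈ 168.5 → fails
(4, 4): LHS = e^8 ≈ 2981, RHS = 2·e^4 ≈ 109.2 → fails

No pair satisfies the claim.

Answer: None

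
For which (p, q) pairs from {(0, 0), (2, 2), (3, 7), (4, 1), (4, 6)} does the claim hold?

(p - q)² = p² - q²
(0, 0), (2, 2)

Testing each pair:
(0, 0): LHS = 0, RHS = 0 → holds
(2, 2): LHS = 0, RHS = 0 → holds
(3, 7): LHS = 16, RHS = -40 → fails
(4, 1): LHS = 9, RHS = 15 → fails
(4, 6): LHS = 4, RHS = -20 → fails

2 of 5 pairs satisfy the claim.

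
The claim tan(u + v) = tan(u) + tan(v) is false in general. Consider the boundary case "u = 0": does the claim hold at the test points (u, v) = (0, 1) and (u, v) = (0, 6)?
At (0, 1): LHS = tan(1) ≈ 1.557, RHS = tan(1) ≈ 1.557 → equal
At (0, 6): LHS = tan(6) ≈ -0.291, RHS = tan(6) ≈ -0.291 → equal

So the claim does hold at both of these boundary points, even though it is not an identity.

Answer: Yes, holds at both test points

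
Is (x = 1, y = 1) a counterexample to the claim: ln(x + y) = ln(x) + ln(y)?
Substituting x = 1, y = 1:
LHS = ln(1 + 1) = ln(2) ≈ 0.6931
RHS = ln(1) + ln(1) = 0

Since LHS ≠ RHS, this pair disproves the claim.

Answer: Yes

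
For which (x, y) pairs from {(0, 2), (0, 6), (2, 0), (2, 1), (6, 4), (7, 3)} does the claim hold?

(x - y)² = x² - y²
(2, 0)

Testing each pair:
(0, 2): LHS = 4, RHS = -4 → fails
(0, 6): LHS = 36, RHS = -36 → fails
(2, 0): LHS = 4, RHS = 4 → holds
(2, 1): LHS = 1, RHS = 3 → fails
(6, 4): LHS = 4, RHS = 20 → fails
(7, 3): LHS = 16, RHS = 40 → fails

1 of 6 pairs satisfies the claim.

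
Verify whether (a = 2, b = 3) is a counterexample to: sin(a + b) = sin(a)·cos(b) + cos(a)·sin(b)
No

Substituting a = 2, b = 3:
LHS = sin(2 + 3) = sin(5) ≈ -0.9589
RHS = sin(2)·cos(3) + cos(2)·sin(3) = sin(2)·cos(3) + sin(3)·cos(2) ≈ -0.9589

The sides agree, so this pair does not disprove the claim.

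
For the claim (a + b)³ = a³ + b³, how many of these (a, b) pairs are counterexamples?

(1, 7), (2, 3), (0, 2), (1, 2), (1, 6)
4

Testing each pair:
(1, 7): LHS = 512, RHS = 344 → counterexample
(2, 3): LHS = 125, RHS = 35 → counterexample
(0, 2): LHS = 8, RHS = 8 → satisfies claim
(1, 2): LHS = 27, RHS = 9 → counterexample
(1, 6): LHS = 343, RHS = 217 → counterexample

That makes 4 counterexamples.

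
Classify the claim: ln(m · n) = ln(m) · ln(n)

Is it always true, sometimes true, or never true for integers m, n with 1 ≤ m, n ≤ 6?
It holds at (m, n) = (1, 1) (both sides equal 0), but fails at (m, n) = (3, 4) (LHS = ln(12) ≈ 2.485, RHS = ln(3)·ln(4) ≈ 1.523).

Answer: Sometimes true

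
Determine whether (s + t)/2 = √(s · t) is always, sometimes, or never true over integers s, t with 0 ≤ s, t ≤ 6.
Sometimes true

It holds at (s, t) = (2, 2) (both sides equal 2), but fails at (s, t) = (5, 0) (LHS = 5/2, RHS = 0).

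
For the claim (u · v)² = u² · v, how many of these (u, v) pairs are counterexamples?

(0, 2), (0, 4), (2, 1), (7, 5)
Testing each pair:
(0, 2): LHS = 0, RHS = 0 → satisfies claim
(0, 4): LHS = 0, RHS = 0 → satisfies claim
(2, 1): LHS = 4, RHS = 4 → satisfies claim
(7, 5): LHS = 1225, RHS = 245 → counterexample

That makes 1 counterexample.

Answer: 1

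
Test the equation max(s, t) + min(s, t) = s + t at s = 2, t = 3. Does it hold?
Holds

Substituting s = 2, t = 3:

LHS = max(2, 3) + min(2, 3) = 5
RHS = 2 + 3 = 5

LHS = RHS, so the equation holds at this point.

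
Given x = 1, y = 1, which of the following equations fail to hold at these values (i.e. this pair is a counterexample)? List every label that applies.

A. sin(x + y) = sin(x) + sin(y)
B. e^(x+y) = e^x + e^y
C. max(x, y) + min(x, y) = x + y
Evaluating each claim at the given values:
A. LHS = sin(2) ≈ 0.9093, RHS = 2·sin(1) ≈ 1.683 → fails here (LHS ≠ RHS)
B. LHS = e^2 ≈ 7.389, RHS = 2·e ≈ 5.437 → fails here (LHS ≠ RHS)
C. LHS = 2, RHS = 2 → holds here (LHS = RHS)

Answer: A, B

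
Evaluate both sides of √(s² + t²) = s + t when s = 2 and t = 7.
LHS = √(2² + 7²) = √(53) ≈ 7.28
RHS = 2 + 7 = 9

LHS ≠ RHS (they differ by about 1.72), so the equation does not hold here.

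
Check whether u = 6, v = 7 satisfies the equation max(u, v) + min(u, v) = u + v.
Substituting u = 6, v = 7:

LHS = max(6, 7) + min(6, 7) = 13
RHS = 6 + 7 = 13

LHS = RHS, so the equation holds at this point.

Answer: Holds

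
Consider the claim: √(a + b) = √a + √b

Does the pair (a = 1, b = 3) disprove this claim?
Substituting a = 1, b = 3:
LHS = √(1 + 3) = 2
RHS = √1 + √3 = 1 + √(3) ≈ 2.732

Since LHS ≠ RHS, this pair disproves the claim.

Answer: Yes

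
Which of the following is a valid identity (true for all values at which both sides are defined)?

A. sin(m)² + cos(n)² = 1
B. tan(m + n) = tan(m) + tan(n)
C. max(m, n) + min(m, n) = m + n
A: fails at (3, 5) — LHS = sin(3)² + cos(5)² ≈ 0.1004, RHS = 1.
B: fails at (1, 3) — LHS = tan(4) ≈ 1.158, RHS = tan(3) + tan(1) ≈ 1.415.
C: holds — e.g. at (1, 1), both sides equal 2.

Answer: C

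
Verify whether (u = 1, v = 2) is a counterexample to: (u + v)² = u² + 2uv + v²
No

Substituting u = 1, v = 2:
LHS = (1 + 2)² = 9
RHS = 1² + 2·1·2 + 2² = 9

The sides agree, so this pair does not disprove the claim.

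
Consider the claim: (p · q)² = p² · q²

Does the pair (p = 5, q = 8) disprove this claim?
Substituting p = 5, q = 8:
LHS = (5 · 8)² = 1600
RHS = 5² · 8² = 1600

The sides agree, so this pair does not disprove the claim.

Answer: No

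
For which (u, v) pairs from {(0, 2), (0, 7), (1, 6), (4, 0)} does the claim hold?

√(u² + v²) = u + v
(0, 2), (0, 7), (4, 0)

Testing each pair:
(0, 2): LHS = 2, RHS = 2 → holds
(0, 7): LHS = 7, RHS = 7 → holds
(1, 6): LHS = √(37) ≈ 6.083, RHS = 7 → fails
(4, 0): LHS = 4, RHS = 4 → holds

3 of 4 pairs satisfy the claim.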